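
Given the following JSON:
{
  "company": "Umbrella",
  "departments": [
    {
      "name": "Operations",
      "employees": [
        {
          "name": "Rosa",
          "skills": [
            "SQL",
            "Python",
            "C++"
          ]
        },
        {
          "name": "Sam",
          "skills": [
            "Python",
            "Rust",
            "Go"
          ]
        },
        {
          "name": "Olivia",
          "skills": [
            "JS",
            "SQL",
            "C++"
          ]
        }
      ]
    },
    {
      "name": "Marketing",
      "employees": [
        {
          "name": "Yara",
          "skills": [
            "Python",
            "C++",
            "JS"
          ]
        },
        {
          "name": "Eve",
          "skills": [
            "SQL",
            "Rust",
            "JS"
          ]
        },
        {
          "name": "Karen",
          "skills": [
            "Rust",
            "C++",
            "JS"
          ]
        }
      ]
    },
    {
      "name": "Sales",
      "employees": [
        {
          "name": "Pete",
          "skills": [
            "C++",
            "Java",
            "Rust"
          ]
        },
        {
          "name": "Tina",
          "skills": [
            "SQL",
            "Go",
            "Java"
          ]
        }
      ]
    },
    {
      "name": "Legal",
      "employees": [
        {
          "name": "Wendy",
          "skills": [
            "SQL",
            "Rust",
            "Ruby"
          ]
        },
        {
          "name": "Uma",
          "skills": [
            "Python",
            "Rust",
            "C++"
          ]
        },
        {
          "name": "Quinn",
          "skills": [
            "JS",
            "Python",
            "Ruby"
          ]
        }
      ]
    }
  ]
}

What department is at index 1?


Path: departments[1].name
Value: Marketing

ANSWER: Marketing


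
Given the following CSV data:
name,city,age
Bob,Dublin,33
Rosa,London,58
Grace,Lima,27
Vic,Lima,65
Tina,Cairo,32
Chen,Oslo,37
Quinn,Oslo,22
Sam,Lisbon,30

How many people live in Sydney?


Scanning city column for 'Sydney':
Total matches: 0

ANSWER: 0


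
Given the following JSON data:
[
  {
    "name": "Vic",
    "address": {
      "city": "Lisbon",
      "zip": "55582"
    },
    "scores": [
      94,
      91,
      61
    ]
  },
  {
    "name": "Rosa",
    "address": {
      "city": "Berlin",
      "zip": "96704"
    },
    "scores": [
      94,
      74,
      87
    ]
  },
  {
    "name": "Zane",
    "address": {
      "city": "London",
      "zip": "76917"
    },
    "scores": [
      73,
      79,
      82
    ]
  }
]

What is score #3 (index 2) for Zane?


Path: records[2].scores[2]
Value: 82

ANSWER: 82


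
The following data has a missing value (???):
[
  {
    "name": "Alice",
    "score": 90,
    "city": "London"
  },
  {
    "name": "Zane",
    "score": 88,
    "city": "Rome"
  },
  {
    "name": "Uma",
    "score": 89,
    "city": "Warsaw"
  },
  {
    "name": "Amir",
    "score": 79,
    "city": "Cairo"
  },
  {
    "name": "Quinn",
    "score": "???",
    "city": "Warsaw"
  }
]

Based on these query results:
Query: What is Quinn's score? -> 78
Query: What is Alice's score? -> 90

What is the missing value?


The missing value is Quinn's score
From query: Quinn's score = 78

ANSWER: 78


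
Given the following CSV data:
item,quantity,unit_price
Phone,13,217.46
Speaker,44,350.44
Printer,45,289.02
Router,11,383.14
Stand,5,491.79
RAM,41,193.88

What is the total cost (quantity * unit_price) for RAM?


Row: RAM
quantity = 41
unit_price = 193.88
total = 41 * 193.88 = 7949.08

ANSWER: 7949.08


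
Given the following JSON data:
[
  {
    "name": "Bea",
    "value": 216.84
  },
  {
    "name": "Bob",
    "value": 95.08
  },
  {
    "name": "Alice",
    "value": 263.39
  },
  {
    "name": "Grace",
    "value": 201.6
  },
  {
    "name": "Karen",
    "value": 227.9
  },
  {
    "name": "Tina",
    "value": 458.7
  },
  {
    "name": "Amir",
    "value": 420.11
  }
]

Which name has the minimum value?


Comparing values:
  Bea: 216.84
  Bob: 95.08
  Alice: 263.39
  Grace: 201.6
  Karen: 227.9
  Tina: 458.7
  Amir: 420.11
Minimum: Bob (95.08)

ANSWER: Bob


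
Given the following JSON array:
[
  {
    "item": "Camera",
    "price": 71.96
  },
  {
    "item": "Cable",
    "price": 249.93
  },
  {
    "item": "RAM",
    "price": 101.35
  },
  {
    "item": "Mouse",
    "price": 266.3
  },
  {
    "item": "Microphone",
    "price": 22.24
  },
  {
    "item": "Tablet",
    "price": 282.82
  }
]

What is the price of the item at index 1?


Array index 1 -> Cable
price = 249.93

ANSWER: 249.93


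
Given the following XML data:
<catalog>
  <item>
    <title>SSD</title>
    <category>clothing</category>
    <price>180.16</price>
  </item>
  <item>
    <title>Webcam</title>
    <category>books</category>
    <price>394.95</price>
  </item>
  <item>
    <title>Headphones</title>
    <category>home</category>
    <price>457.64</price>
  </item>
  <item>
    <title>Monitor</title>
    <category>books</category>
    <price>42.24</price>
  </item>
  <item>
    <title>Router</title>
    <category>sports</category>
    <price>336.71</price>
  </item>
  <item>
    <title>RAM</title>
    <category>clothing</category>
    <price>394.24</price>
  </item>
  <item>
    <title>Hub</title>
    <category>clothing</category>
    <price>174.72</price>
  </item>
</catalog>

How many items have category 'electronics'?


Scanning <item> elements for <category>electronics</category>:
Count: 0

ANSWER: 0


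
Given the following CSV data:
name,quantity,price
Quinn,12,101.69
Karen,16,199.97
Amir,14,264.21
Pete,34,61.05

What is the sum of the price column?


Values in 'price' column:
  Row 1: 101.69
  Row 2: 199.97
  Row 3: 264.21
  Row 4: 61.05
Sum = 101.69 + 199.97 + 264.21 + 61.05 = 626.92

ANSWER: 626.92


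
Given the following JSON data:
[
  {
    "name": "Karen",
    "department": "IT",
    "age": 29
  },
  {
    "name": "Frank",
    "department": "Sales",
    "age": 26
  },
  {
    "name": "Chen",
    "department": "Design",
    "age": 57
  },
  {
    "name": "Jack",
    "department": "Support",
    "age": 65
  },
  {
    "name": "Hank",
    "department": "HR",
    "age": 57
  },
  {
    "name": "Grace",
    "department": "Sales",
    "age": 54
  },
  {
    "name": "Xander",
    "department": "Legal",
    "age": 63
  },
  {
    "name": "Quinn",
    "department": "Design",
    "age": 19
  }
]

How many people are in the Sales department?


Scanning records for department = Sales
  Record 1: Frank
  Record 5: Grace
Count: 2

ANSWER: 2


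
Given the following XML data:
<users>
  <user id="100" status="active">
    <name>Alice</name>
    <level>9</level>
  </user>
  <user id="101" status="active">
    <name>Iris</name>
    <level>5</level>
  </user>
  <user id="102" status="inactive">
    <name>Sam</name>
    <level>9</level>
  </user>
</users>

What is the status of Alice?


Finding user with name = Alice
user id="100" status="active"

ANSWER: active


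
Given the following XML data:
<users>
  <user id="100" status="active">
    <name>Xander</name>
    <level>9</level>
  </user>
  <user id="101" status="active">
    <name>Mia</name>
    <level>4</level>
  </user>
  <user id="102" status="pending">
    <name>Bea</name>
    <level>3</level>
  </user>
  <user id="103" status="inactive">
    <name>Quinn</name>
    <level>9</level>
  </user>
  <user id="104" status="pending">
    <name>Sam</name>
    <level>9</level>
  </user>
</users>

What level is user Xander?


Finding user: Xander
<level>9</level>

ANSWER: 9


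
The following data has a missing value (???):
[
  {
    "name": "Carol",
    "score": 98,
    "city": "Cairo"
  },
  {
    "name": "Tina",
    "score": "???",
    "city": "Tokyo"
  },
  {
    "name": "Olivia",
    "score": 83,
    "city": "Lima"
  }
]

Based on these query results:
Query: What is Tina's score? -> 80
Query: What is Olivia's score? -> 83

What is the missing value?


The missing value is Tina's score
From query: Tina's score = 80

ANSWER: 80


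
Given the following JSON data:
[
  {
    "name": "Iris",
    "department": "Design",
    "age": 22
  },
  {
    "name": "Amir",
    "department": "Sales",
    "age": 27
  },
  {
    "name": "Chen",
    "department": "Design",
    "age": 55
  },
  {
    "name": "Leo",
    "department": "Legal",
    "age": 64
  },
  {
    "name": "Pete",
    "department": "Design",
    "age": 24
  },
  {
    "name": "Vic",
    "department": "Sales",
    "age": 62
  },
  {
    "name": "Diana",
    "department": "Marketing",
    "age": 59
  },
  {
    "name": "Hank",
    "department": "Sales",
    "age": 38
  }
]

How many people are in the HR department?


Scanning records for department = HR
  No matches found
Count: 0

ANSWER: 0


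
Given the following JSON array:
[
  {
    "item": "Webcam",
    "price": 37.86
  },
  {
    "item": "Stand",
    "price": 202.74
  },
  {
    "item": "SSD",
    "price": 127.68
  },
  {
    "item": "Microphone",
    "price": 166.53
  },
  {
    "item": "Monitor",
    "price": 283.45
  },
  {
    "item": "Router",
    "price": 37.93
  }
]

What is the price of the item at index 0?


Array index 0 -> Webcam
price = 37.86

ANSWER: 37.86


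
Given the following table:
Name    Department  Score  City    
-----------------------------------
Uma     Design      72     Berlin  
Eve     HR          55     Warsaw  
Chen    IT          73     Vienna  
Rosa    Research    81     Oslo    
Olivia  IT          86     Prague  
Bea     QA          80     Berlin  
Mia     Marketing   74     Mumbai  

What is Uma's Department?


Row 1: Uma
Department = Design

ANSWER: Design


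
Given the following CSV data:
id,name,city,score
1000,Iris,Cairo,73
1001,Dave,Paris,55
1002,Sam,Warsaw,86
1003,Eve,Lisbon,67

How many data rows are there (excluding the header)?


Counting rows (excluding header):
Header: id,name,city,score
Data rows: 4

ANSWER: 4


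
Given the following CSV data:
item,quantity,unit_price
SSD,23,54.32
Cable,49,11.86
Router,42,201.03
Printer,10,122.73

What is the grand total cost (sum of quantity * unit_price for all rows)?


Computing row totals:
  SSD: 23 * 54.32 = 1249.36
  Cable: 49 * 11.86 = 581.14
  Router: 42 * 201.03 = 8443.26
  Printer: 10 * 122.73 = 1227.3
Grand total = 1249.36 + 581.14 + 8443.26 + 1227.3 = 11501.06

ANSWER: 11501.06


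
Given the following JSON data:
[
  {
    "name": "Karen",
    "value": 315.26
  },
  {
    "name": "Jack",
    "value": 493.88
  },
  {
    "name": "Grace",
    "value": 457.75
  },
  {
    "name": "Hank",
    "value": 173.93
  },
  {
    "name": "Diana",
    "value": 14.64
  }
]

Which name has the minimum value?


Comparing values:
  Karen: 315.26
  Jack: 493.88
  Grace: 457.75
  Hank: 173.93
  Diana: 14.64
Minimum: Diana (14.64)

ANSWER: Diana


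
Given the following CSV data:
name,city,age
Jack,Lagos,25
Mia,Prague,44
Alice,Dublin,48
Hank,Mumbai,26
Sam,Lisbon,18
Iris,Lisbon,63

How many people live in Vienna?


Scanning city column for 'Vienna':
Total matches: 0

ANSWER: 0


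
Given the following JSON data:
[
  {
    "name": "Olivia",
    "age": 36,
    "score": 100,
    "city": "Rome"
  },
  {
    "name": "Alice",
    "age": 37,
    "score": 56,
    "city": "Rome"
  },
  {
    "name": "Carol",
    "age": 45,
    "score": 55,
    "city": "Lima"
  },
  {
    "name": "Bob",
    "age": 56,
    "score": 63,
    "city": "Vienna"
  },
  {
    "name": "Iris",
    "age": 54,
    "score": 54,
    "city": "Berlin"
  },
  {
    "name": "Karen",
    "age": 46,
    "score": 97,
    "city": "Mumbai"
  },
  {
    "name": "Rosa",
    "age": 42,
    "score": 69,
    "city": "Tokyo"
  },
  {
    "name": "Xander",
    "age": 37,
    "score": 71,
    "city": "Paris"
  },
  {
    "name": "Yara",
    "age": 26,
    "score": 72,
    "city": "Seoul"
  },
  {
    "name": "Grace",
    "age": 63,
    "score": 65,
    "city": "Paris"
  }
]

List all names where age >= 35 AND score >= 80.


Checking both conditions:
  Olivia (age=36, score=100) -> YES
  Alice (age=37, score=56) -> no
  Carol (age=45, score=55) -> no
  Bob (age=56, score=63) -> no
  Iris (age=54, score=54) -> no
  Karen (age=46, score=97) -> YES
  Rosa (age=42, score=69) -> no
  Xander (age=37, score=71) -> no
  Yara (age=26, score=72) -> no
  Grace (age=63, score=65) -> no


ANSWER: Olivia, Karen


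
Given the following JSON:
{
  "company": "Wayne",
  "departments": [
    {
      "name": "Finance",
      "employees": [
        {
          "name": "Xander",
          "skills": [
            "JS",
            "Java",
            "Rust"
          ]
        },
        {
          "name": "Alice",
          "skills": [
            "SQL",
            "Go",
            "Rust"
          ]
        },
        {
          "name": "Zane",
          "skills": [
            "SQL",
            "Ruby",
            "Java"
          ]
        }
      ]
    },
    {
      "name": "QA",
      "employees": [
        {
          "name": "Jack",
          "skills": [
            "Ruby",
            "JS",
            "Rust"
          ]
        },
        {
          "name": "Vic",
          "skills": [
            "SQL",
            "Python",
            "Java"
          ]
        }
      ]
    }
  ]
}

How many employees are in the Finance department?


Path: departments[0].employees
Count: 3

ANSWER: 3


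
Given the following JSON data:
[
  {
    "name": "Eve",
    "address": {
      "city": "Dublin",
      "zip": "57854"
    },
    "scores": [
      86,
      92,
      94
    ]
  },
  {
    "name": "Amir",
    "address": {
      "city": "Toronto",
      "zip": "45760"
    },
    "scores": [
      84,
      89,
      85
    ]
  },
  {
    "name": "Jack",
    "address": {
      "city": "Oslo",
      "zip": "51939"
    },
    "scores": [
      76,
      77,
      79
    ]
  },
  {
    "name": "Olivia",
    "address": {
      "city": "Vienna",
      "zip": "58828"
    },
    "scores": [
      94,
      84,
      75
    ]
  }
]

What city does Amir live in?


Path: records[1].address.city
Value: Toronto

ANSWER: Toronto


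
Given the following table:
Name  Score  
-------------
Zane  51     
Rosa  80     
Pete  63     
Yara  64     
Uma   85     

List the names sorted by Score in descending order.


Sorting by Score (descending):
  Uma: 85
  Rosa: 80
  Yara: 64
  Pete: 63
  Zane: 51


ANSWER: Uma, Rosa, Yara, Pete, Zane


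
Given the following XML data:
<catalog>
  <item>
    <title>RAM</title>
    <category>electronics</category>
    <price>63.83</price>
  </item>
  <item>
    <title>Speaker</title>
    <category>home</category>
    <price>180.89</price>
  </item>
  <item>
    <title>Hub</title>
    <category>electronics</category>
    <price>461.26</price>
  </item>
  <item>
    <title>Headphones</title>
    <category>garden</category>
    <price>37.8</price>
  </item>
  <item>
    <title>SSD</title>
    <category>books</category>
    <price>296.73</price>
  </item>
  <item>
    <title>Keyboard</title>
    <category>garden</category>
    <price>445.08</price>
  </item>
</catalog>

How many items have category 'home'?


Scanning <item> elements for <category>home</category>:
  Item 2: Speaker -> MATCH
Count: 1

ANSWER: 1


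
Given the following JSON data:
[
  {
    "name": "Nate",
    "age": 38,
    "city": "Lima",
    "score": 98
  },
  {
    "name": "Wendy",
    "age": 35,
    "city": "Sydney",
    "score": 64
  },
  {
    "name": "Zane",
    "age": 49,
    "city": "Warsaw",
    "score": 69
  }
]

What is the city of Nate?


Looking up record where name = Nate
Record index: 0
Field 'city' = Lima

ANSWER: Lima


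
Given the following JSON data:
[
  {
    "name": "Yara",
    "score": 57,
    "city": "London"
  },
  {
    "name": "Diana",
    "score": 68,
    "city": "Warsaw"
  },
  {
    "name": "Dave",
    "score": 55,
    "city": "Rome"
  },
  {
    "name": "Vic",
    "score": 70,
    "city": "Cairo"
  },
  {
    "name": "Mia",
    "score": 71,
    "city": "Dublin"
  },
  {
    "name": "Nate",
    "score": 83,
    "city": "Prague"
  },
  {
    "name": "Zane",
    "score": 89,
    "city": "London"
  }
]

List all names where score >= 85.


Filtering records where score >= 85:
  Yara (score=57) -> no
  Diana (score=68) -> no
  Dave (score=55) -> no
  Vic (score=70) -> no
  Mia (score=71) -> no
  Nate (score=83) -> no
  Zane (score=89) -> YES


ANSWER: Zane


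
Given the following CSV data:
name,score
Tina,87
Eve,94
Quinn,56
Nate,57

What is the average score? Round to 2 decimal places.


Scores: 87, 94, 56, 57
Sum = 294
Count = 4
Average = 294 / 4 = 73.50

ANSWER: 73.50


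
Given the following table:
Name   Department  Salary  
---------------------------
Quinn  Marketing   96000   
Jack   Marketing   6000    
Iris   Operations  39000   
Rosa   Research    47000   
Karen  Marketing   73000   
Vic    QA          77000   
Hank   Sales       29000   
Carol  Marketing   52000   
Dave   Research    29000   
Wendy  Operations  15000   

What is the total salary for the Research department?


Research department members:
  Rosa: 47000
  Dave: 29000
Total = 47000 + 29000 = 76000

ANSWER: 76000


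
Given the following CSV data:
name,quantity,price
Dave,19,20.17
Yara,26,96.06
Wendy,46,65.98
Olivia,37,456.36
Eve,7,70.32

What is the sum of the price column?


Values in 'price' column:
  Row 1: 20.17
  Row 2: 96.06
  Row 3: 65.98
  Row 4: 456.36
  Row 5: 70.32
Sum = 20.17 + 96.06 + 65.98 + 456.36 + 70.32 = 708.89

ANSWER: 708.89


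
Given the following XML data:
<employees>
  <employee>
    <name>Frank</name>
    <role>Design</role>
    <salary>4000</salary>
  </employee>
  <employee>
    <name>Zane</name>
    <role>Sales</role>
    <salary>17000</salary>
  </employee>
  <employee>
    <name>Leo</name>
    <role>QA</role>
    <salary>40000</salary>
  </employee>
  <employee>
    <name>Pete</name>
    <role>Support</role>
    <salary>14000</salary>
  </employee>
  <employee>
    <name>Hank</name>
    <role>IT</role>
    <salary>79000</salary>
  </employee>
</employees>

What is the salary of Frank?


Searching for <employee> with <name>Frank</name>
Found at position 1
<salary>4000</salary>

ANSWER: 4000


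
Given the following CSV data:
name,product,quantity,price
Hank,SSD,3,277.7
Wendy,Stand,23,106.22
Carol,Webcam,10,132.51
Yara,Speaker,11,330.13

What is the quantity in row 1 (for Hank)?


Row 1: Hank
Column 'quantity' = 3

ANSWER: 3


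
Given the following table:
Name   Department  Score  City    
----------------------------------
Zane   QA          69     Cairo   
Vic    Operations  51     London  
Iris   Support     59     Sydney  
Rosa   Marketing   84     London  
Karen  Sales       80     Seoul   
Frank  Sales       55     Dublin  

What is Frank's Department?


Row 6: Frank
Department = Sales

ANSWER: Sales


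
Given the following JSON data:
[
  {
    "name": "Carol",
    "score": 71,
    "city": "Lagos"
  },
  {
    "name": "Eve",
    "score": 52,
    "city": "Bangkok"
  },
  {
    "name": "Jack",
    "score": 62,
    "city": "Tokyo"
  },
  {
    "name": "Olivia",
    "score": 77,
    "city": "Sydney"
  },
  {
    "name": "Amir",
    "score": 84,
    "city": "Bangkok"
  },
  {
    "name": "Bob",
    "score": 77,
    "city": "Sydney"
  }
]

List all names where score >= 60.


Filtering records where score >= 60:
  Carol (score=71) -> YES
  Eve (score=52) -> no
  Jack (score=62) -> YES
  Olivia (score=77) -> YES
  Amir (score=84) -> YES
  Bob (score=77) -> YES


ANSWER: Carol, Jack, Olivia, Amir, Bob


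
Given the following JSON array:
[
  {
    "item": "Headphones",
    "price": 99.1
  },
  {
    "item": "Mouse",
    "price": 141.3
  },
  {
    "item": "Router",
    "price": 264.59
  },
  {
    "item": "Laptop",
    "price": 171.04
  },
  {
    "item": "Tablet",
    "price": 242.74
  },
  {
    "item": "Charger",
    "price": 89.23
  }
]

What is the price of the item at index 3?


Array index 3 -> Laptop
price = 171.04

ANSWER: 171.04


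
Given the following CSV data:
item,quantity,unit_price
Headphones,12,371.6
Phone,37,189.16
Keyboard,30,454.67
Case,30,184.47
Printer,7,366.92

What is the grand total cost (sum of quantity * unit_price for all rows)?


Computing row totals:
  Headphones: 12 * 371.6 = 4459.2
  Phone: 37 * 189.16 = 6998.92
  Keyboard: 30 * 454.67 = 13640.1
  Case: 30 * 184.47 = 5534.1
  Printer: 7 * 366.92 = 2568.44
Grand total = 4459.2 + 6998.92 + 13640.1 + 5534.1 + 2568.44 = 33200.76

ANSWER: 33200.76


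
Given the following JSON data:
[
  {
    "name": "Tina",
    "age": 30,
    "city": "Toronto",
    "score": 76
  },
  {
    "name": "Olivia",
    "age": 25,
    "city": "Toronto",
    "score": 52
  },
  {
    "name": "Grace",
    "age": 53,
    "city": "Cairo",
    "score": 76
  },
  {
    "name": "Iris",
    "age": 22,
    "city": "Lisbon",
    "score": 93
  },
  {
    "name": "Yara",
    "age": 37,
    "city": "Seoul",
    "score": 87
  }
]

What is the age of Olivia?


Looking up record where name = Olivia
Record index: 1
Field 'age' = 25

ANSWER: 25


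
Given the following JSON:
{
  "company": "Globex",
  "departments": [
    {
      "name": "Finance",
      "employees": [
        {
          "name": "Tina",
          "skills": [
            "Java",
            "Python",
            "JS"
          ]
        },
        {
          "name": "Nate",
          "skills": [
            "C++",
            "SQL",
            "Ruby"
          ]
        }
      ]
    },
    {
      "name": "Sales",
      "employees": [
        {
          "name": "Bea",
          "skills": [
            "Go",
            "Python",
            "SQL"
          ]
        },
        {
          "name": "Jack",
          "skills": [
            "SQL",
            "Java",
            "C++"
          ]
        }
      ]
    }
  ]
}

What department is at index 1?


Path: departments[1].name
Value: Sales

ANSWER: Sales


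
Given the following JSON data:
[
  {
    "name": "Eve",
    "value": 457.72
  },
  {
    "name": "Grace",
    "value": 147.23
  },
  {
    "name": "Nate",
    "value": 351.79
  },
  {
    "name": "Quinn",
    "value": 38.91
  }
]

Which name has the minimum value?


Comparing values:
  Eve: 457.72
  Grace: 147.23
  Nate: 351.79
  Quinn: 38.91
Minimum: Quinn (38.91)

ANSWER: Quinn


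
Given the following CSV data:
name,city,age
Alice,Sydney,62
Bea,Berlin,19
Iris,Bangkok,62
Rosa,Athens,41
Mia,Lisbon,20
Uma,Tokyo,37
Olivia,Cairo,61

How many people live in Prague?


Scanning city column for 'Prague':
Total matches: 0

ANSWER: 0


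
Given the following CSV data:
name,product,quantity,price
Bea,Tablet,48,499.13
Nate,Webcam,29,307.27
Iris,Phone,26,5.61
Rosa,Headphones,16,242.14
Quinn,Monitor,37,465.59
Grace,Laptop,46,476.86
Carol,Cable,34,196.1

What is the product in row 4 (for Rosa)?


Row 4: Rosa
Column 'product' = Headphones

ANSWER: Headphones


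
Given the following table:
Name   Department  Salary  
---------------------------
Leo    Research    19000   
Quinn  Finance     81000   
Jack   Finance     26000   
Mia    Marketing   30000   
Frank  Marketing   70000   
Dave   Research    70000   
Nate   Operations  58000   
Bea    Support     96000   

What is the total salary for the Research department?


Research department members:
  Leo: 19000
  Dave: 70000
Total = 19000 + 70000 = 89000

ANSWER: 89000


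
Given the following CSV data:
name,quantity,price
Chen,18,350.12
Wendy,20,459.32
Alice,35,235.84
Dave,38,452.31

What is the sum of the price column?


Values in 'price' column:
  Row 1: 350.12
  Row 2: 459.32
  Row 3: 235.84
  Row 4: 452.31
Sum = 350.12 + 459.32 + 235.84 + 452.31 = 1497.59

ANSWER: 1497.59


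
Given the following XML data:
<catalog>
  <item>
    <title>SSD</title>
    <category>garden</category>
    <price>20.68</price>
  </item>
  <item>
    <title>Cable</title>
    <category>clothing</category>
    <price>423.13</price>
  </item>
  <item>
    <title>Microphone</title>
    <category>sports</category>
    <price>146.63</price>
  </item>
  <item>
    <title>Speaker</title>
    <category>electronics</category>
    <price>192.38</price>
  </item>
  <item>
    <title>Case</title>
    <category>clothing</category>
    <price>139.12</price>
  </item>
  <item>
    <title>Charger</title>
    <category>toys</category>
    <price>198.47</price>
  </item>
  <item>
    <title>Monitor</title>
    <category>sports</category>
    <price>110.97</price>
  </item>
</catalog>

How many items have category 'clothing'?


Scanning <item> elements for <category>clothing</category>:
  Item 2: Cable -> MATCH
  Item 5: Case -> MATCH
Count: 2

ANSWER: 2


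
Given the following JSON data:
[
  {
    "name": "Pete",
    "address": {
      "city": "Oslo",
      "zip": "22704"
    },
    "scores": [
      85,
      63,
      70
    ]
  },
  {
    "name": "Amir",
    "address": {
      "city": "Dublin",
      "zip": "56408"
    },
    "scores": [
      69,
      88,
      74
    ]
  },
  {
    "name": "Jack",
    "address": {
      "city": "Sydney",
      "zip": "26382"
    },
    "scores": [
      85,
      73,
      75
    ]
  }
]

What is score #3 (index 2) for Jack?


Path: records[2].scores[2]
Value: 75

ANSWER: 75


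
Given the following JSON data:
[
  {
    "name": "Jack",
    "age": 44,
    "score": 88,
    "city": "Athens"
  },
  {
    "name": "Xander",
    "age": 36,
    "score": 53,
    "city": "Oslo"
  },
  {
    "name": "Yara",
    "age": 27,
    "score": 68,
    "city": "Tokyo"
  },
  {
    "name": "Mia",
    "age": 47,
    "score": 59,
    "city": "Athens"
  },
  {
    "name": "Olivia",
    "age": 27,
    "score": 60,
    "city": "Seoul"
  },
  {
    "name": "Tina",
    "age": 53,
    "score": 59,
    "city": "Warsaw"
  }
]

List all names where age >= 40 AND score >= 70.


Checking both conditions:
  Jack (age=44, score=88) -> YES
  Xander (age=36, score=53) -> no
  Yara (age=27, score=68) -> no
  Mia (age=47, score=59) -> no
  Olivia (age=27, score=60) -> no
  Tina (age=53, score=59) -> no


ANSWER: Jack


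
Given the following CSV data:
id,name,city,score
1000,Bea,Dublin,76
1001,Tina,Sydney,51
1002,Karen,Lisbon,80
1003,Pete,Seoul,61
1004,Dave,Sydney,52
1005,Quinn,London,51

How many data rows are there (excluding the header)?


Counting rows (excluding header):
Header: id,name,city,score
Data rows: 6

ANSWER: 6


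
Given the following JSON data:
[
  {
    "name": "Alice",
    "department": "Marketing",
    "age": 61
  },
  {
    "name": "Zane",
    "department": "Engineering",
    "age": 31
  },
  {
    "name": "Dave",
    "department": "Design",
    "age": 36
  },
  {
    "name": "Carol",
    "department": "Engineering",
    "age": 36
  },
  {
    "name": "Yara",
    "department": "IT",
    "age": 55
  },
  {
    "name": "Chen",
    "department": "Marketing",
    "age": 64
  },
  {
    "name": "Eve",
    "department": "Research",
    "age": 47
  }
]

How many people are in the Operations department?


Scanning records for department = Operations
  No matches found
Count: 0

ANSWER: 0


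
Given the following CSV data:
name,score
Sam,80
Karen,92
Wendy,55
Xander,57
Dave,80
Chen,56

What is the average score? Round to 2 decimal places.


Scores: 80, 92, 55, 57, 80, 56
Sum = 420
Count = 6
Average = 420 / 6 = 70.00

ANSWER: 70.00


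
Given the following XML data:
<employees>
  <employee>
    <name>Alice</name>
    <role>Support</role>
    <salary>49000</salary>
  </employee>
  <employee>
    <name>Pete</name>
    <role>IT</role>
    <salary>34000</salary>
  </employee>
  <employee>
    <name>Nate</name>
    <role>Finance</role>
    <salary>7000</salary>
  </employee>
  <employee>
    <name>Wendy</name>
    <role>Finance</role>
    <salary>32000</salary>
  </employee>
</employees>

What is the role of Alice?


Searching for <employee> with <name>Alice</name>
Found at position 1
<role>Support</role>

ANSWER: Support


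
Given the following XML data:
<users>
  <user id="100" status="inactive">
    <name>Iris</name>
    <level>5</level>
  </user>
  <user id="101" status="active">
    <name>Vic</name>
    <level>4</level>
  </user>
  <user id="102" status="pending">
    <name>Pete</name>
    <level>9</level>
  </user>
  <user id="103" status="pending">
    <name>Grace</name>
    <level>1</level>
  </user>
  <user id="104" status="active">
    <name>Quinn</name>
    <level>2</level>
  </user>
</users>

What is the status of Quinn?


Finding user with name = Quinn
user id="104" status="active"

ANSWER: active


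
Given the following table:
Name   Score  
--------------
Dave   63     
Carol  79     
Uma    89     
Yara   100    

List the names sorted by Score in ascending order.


Sorting by Score (ascending):
  Dave: 63
  Carol: 79
  Uma: 89
  Yara: 100


ANSWER: Dave, Carol, Uma, Yara


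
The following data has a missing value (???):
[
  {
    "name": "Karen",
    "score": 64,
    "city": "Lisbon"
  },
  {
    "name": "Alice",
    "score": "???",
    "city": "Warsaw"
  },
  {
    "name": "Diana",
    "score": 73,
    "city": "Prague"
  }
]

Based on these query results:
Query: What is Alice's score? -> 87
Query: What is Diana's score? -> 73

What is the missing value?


The missing value is Alice's score
From query: Alice's score = 87

ANSWER: 87


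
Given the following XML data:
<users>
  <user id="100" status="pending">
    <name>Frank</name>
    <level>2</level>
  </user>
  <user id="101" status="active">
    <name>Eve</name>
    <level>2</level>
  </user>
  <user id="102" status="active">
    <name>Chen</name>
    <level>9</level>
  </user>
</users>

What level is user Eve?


Finding user: Eve
<level>2</level>

ANSWER: 2


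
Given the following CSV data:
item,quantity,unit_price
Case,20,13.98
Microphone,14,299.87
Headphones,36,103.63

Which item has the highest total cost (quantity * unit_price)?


Computing row totals:
  Case: 279.6
  Microphone: 4198.18
  Headphones: 3730.68
Maximum: Microphone (4198.18)

ANSWER: Microphone


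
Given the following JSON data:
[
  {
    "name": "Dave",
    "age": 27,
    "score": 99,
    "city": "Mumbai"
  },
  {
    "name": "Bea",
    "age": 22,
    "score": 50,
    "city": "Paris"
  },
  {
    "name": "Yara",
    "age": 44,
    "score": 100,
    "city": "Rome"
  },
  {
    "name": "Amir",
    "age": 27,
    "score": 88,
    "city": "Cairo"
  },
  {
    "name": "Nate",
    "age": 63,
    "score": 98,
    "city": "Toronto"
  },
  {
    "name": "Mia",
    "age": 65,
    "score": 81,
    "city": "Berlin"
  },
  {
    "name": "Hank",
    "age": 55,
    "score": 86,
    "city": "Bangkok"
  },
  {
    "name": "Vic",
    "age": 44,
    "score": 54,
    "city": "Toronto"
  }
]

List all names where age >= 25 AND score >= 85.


Checking both conditions:
  Dave (age=27, score=99) -> YES
  Bea (age=22, score=50) -> no
  Yara (age=44, score=100) -> YES
  Amir (age=27, score=88) -> YES
  Nate (age=63, score=98) -> YES
  Mia (age=65, score=81) -> no
  Hank (age=55, score=86) -> YES
  Vic (age=44, score=54) -> no


ANSWER: Dave, Yara, Amir, Nate, Hank


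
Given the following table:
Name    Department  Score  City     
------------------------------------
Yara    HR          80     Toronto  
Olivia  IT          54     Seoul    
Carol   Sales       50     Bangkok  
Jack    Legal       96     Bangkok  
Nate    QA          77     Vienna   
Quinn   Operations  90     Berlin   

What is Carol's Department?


Row 3: Carol
Department = Sales

ANSWER: Sales


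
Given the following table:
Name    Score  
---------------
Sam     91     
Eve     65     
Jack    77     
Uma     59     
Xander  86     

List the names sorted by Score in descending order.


Sorting by Score (descending):
  Sam: 91
  Xander: 86
  Jack: 77
  Eve: 65
  Uma: 59


ANSWER: Sam, Xander, Jack, Eve, Uma


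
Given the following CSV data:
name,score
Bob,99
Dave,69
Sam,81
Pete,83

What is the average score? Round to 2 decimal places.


Scores: 99, 69, 81, 83
Sum = 332
Count = 4
Average = 332 / 4 = 83.00

ANSWER: 83.00


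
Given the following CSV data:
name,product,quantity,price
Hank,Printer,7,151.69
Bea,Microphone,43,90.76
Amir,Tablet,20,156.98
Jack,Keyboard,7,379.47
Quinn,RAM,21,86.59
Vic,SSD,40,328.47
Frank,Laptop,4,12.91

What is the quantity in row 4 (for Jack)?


Row 4: Jack
Column 'quantity' = 7

ANSWER: 7


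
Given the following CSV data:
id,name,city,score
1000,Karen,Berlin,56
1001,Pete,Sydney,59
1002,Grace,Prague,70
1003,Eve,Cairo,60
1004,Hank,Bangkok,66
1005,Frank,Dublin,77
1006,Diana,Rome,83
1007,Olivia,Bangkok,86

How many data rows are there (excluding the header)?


Counting rows (excluding header):
Header: id,name,city,score
Data rows: 8

ANSWER: 8


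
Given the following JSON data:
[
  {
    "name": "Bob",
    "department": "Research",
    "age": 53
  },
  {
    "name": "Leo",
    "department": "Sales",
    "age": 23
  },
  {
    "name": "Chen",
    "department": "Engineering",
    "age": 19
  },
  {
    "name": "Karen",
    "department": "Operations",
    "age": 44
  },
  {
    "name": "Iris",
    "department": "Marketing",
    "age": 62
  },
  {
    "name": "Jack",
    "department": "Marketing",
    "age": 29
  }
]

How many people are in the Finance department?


Scanning records for department = Finance
  No matches found
Count: 0

ANSWER: 0


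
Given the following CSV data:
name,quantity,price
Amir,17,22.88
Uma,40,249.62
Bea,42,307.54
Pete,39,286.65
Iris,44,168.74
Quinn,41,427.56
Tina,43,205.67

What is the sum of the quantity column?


Values in 'quantity' column:
  Row 1: 17
  Row 2: 40
  Row 3: 42
  Row 4: 39
  Row 5: 44
  Row 6: 41
  Row 7: 43
Sum = 17 + 40 + 42 + 39 + 44 + 41 + 43 = 266

ANSWER: 266


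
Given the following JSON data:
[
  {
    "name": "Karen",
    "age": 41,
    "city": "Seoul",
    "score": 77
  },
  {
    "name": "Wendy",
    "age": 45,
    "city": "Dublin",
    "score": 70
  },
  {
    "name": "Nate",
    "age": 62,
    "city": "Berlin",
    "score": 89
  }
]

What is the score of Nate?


Looking up record where name = Nate
Record index: 2
Field 'score' = 89

ANSWER: 89


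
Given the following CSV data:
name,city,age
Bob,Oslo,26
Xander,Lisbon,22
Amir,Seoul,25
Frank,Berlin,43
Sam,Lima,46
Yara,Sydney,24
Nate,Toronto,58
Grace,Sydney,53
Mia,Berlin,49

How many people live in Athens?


Scanning city column for 'Athens':
Total matches: 0

ANSWER: 0


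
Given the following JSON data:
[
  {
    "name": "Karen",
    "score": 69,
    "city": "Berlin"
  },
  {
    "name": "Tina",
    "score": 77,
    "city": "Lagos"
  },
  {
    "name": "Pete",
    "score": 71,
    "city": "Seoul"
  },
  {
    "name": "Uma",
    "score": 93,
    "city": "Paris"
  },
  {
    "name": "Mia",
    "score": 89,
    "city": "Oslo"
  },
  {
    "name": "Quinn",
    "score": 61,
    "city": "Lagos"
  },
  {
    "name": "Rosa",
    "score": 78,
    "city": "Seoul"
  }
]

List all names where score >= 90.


Filtering records where score >= 90:
  Karen (score=69) -> no
  Tina (score=77) -> no
  Pete (score=71) -> no
  Uma (score=93) -> YES
  Mia (score=89) -> no
  Quinn (score=61) -> no
  Rosa (score=78) -> no


ANSWER: Uma


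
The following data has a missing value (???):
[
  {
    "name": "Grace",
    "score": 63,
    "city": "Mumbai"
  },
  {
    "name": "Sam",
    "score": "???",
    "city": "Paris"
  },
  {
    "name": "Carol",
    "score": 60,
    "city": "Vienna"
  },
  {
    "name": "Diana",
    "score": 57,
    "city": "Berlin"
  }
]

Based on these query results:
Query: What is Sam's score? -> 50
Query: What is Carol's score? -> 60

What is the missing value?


The missing value is Sam's score
From query: Sam's score = 50

ANSWER: 50


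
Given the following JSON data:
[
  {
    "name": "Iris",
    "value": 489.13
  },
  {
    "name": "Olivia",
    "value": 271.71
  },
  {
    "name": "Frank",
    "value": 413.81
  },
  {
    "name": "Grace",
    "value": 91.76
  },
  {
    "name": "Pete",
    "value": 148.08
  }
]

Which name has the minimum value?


Comparing values:
  Iris: 489.13
  Olivia: 271.71
  Frank: 413.81
  Grace: 91.76
  Pete: 148.08
Minimum: Grace (91.76)

ANSWER: Grace


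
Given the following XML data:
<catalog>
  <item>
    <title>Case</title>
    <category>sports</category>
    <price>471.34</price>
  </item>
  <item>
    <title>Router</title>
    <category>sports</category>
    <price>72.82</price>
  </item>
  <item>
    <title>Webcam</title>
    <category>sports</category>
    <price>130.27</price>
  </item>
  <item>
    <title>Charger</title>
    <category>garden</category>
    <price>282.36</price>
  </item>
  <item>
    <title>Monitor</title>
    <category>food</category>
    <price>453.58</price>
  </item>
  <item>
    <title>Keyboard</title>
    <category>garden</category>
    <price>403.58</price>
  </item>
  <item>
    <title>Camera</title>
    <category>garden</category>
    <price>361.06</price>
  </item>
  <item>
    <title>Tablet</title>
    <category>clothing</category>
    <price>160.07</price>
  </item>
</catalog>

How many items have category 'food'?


Scanning <item> elements for <category>food</category>:
  Item 5: Monitor -> MATCH
Count: 1

ANSWER: 1


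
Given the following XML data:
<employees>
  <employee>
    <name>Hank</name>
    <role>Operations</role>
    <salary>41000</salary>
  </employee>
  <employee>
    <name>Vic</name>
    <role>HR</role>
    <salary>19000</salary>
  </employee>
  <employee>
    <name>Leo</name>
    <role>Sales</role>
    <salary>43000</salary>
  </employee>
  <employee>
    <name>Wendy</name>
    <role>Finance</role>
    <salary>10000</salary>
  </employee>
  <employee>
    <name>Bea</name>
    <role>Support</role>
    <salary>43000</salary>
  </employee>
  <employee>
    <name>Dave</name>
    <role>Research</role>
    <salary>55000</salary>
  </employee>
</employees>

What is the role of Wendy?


Searching for <employee> with <name>Wendy</name>
Found at position 4
<role>Finance</role>

ANSWER: Finance


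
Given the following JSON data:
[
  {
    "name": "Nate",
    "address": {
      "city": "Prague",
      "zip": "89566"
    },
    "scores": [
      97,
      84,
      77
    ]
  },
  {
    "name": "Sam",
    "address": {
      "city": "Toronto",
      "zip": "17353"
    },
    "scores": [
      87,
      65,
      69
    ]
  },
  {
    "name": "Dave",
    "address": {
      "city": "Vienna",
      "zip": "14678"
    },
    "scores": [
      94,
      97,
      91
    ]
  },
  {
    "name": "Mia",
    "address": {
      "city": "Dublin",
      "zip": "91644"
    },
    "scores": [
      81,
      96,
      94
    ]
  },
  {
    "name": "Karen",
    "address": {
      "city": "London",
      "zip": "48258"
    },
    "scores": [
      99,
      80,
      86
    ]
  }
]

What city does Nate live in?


Path: records[0].address.city
Value: Prague

ANSWER: Prague


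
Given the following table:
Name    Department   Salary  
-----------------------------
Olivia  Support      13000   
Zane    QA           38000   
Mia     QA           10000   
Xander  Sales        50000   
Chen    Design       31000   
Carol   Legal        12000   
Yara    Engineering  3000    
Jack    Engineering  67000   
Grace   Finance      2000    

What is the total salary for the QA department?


QA department members:
  Zane: 38000
  Mia: 10000
Total = 38000 + 10000 = 48000

ANSWER: 48000


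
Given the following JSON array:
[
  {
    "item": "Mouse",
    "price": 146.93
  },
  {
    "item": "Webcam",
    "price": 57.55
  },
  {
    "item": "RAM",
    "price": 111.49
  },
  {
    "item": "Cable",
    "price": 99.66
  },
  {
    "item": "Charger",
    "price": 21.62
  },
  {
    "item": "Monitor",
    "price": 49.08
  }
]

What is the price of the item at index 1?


Array index 1 -> Webcam
price = 57.55

ANSWER: 57.55


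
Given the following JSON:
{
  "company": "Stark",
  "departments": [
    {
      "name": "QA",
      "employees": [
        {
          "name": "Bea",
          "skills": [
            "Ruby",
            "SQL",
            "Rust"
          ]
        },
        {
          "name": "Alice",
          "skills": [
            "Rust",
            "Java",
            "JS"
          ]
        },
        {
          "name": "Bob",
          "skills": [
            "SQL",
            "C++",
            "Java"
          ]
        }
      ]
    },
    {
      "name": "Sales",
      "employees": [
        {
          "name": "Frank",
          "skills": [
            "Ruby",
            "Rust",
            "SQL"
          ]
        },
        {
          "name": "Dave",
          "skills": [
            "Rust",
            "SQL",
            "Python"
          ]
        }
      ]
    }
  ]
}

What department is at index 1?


Path: departments[1].name
Value: Sales

ANSWER: Sales
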